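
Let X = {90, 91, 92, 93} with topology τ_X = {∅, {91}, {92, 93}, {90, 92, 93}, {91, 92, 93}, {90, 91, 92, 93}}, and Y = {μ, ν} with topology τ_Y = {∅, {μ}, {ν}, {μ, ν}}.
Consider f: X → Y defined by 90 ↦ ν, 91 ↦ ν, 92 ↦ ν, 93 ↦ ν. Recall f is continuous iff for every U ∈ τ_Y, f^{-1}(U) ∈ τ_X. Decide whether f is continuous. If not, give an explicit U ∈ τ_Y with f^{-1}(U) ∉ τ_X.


f IS continuous.

Compute f^{-1}(U) for each U ∈ τ_Y:
  U = ∅: f^{-1}(U) = ∅ ∈ τ_X ✓.
  U = {μ}: f^{-1}(U) = ∅ ∈ τ_X ✓.
  U = {ν}: f^{-1}(U) = {90, 91, 92, 93} ∈ τ_X ✓.
  U = {μ, ν}: f^{-1}(U) = {90, 91, 92, 93} ∈ τ_X ✓.
Every preimage lies in τ_X, so f IS continuous.


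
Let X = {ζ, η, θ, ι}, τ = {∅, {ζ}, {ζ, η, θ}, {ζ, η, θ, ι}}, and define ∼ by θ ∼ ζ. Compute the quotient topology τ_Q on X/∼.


X/∼ = {[ζ=θ], [η], [ι]}; |τ_Q| = 3.

Equivalence classes: [ζ=θ], [η], [ι].
Quotient map π: X → X/∼ sends ζ ↦ [ζ=θ], η ↦ [η], θ ↦ [ζ=θ], ι ↦ [ι].
For each subset V ⊆ X/∼, compute π^{-1}(V) ⊆ X and check whether π^{-1}(V) ∈ τ. V is open in τ_Q iff π^{-1}(V) ∈ τ.
  V = {}: π^{-1}(V) = ∅ ∈ τ ✓.
  V = {[ζ=θ]}: π^{-1}(V) = {ζ, θ} ∉ τ ✗.
  V = {[η]}: π^{-1}(V) = {η} ∉ τ ✗.
  V = {[ζ=θ], [η]}: π^{-1}(V) = {ζ, η, θ} ∈ τ ✓.
  V = {[ι]}: π^{-1}(V) = {ι} ∉ τ ✗.
  V = {[ζ=θ], [ι]}: π^{-1}(V) = {ζ, θ, ι} ∉ τ ✗.
  V = {[η], [ι]}: π^{-1}(V) = {η, ι} ∉ τ ✗.
  V = {[ζ=θ], [η], [ι]}: π^{-1}(V) = {ζ, η, θ, ι} ∈ τ ✓.
Open sets in the quotient: τ_Q = {{}, {[ζ=θ], [η]}, {[ζ=θ], [η], [ι]}} (3 elements).


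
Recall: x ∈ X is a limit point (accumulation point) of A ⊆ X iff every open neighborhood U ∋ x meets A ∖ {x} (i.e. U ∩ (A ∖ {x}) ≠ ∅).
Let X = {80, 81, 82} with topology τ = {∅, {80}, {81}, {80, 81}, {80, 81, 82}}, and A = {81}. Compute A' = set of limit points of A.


A' = {82}

For each x ∈ X, list the open sets U ∈ τ with x ∈ U, then check whether U ∩ (A ∖ {x}) ≠ ∅ for every such U.
  x = 80: open {80} ∋ x has {80} ∩ (A ∖ {80}) = ∅, so x is NOT a limit point.
  x = 81: open {81} ∋ x has {81} ∩ (A ∖ {81}) = ∅, so x is NOT a limit point.
  x = 82: opens ∋ x are {80, 81, 82}; each meets A ∖ {82}, so x IS a limit point.
Collecting: A' = {82}.


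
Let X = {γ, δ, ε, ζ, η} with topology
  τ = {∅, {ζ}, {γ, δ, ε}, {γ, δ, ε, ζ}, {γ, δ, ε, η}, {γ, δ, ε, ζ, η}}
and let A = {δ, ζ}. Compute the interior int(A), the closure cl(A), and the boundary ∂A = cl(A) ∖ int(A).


int(A) = {ζ}, cl(A) = {γ, δ, ε, ζ, η}, ∂A = {γ, δ, ε, η}.

Closed sets in (X, τ) are complements of opens:
  closed(X, τ) = {∅, {ζ}, {η}, {ζ, η}, {γ, δ, ε, η}, {γ, δ, ε, ζ, η}}.
int(A) = ⋃ {U ∈ τ : U ⊆ A}. Opens contained in A: ∅, {ζ}.
Taking the union of these: int(A) = {ζ}.
cl(A) = ⋂ {C closed : A ⊆ C}. Closed sets containing A: {γ, δ, ε, ζ, η}.
Intersecting these: cl(A) = {γ, δ, ε, ζ, η}.
∂A = cl(A) ∖ int(A) = {γ, δ, ε, ζ, η} ∖ {ζ} = {γ, δ, ε, η}.


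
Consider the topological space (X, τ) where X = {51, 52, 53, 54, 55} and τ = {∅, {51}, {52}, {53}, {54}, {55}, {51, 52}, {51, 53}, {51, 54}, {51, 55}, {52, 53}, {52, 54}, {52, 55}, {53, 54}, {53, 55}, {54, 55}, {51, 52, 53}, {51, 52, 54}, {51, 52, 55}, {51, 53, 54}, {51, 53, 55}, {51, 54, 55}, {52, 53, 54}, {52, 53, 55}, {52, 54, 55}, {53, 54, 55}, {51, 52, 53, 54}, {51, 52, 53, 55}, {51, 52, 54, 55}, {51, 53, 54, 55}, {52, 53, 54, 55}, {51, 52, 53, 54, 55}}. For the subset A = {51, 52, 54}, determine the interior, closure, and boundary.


int(A) = {51, 52, 54}, cl(A) = {51, 52, 54}, ∂A = ∅.

Closed sets in (X, τ) are complements of opens:
  closed(X, τ) = {∅, {51}, {52}, {53}, {54}, {55}, {51, 52}, {51, 53}, {51, 54}, {51, 55}, {52, 53}, {52, 54}, {52, 55}, {53, 54}, {53, 55}, {54, 55}, {51, 52, 53}, {51, 52, 54}, {51, 52, 55}, {51, 53, 54}, {51, 53, 55}, {51, 54, 55}, {52, 53, 54}, {52, 53, 55}, {52, 54, 55}, {53, 54, 55}, {51, 52, 53, 54}, {51, 52, 53, 55}, {51, 52, 54, 55}, {51, 53, 54, 55}, {52, 53, 54, 55}, {51, 52, 53, 54, 55}}.
int(A) = ⋃ {U ∈ τ : U ⊆ A}. Opens contained in A: ∅, {51}, {52}, {54}, {51, 52}, {51, 54}, {52, 54}, {51, 52, 54}.
Taking the union of these: int(A) = {51, 52, 54}.
cl(A) = ⋂ {C closed : A ⊆ C}. Closed sets containing A: {51, 52, 54}, {51, 52, 53, 54}, {51, 52, 54, 55}, {51, 52, 53, 54, 55}.
Intersecting these: cl(A) = {51, 52, 54}.
∂A = cl(A) ∖ int(A) = {51, 52, 54} ∖ {51, 52, 54} = ∅.


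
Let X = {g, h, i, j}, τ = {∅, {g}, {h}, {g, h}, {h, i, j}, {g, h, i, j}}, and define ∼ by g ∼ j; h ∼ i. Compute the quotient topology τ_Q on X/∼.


X/∼ = {[g=j], [h=i]}; |τ_Q| = 2.

Equivalence classes: [g=j], [h=i].
Quotient map π: X → X/∼ sends g ↦ [g=j], h ↦ [h=i], i ↦ [h=i], j ↦ [g=j].
For each subset V ⊆ X/∼, compute π^{-1}(V) ⊆ X and check whether π^{-1}(V) ∈ τ. V is open in τ_Q iff π^{-1}(V) ∈ τ.
  V = {}: π^{-1}(V) = ∅ ∈ τ ✓.
  V = {[g=j]}: π^{-1}(V) = {g, j} ∉ τ ✗.
  V = {[h=i]}: π^{-1}(V) = {h, i} ∉ τ ✗.
  V = {[g=j], [h=i]}: π^{-1}(V) = {g, h, i, j} ∈ τ ✓.
Open sets in the quotient: τ_Q = {{}, {[g=j], [h=i]}} (2 elements).


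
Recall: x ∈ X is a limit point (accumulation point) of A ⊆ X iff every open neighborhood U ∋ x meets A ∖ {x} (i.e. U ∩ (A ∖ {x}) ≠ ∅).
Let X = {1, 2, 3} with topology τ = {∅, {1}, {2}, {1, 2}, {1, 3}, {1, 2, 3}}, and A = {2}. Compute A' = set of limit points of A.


A' = ∅

For each x ∈ X, list the open sets U ∈ τ with x ∈ U, then check whether U ∩ (A ∖ {x}) ≠ ∅ for every such U.
  x = 1: open {1} ∋ x has {1} ∩ (A ∖ {1}) = ∅, so x is NOT a limit point.
  x = 2: open {2} ∋ x has {2} ∩ (A ∖ {2}) = ∅, so x is NOT a limit point.
  x = 3: open {1, 3} ∋ x has {1, 3} ∩ (A ∖ {3}) = ∅, so x is NOT a limit point.
Collecting: A' = ∅.


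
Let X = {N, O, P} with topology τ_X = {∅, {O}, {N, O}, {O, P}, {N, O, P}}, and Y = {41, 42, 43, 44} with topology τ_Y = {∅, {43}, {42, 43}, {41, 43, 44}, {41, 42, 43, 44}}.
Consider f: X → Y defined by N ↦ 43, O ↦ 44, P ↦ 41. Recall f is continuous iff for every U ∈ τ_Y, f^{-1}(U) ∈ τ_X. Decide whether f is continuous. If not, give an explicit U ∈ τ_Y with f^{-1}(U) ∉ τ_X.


f is NOT continuous.

Compute f^{-1}(U) for each U ∈ τ_Y:
  U = ∅: f^{-1}(U) = ∅ ∈ τ_X ✓.
  U = {43}: f^{-1}(U) = {N} ∉ τ_X ✗.
  U = {42, 43}: f^{-1}(U) = {N} ∉ τ_X ✗.
  U = {41, 43, 44}: f^{-1}(U) = {N, O, P} ∈ τ_X ✓.
  U = {41, 42, 43, 44}: f^{-1}(U) = {N, O, P} ∈ τ_X ✓.
Found U = {43} with f^{-1}(U) = {N} not in τ_X. Therefore f is NOT continuous.


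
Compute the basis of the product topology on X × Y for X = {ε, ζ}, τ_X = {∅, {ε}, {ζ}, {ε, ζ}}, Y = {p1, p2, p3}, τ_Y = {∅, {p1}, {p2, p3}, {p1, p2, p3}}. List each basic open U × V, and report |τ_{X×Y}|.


Basis B = {∅ × ∅, {ε} × {p1}, {ζ} × {p1}, {ε, ζ} × {p1}, {ε} × {p2, p3}, {ζ} × {p2, p3}, {ε} × {p1, p2, p3}, {ζ} × {p1, p2, p3}, {ε, ζ} × {p2, p3}, {ε, ζ} × {p1, p2, p3}}; |τ_{X×Y}| = 16.

Enumerate products U × V with U ∈ τ_X, V ∈ τ_Y (deduplicated):
  ∅ × ∅ = {} (∅)
  {ε} × {p1} = {(ε,p1)}
  {ζ} × {p1} = {(ζ,p1)}
  {ε, ζ} × {p1} = {(ε,p1), (ζ,p1)}
  {ε} × {p2, p3} = {(ε,p2), (ε,p3)}
  {ζ} × {p2, p3} = {(ζ,p2), (ζ,p3)}
  {ε} × {p1, p2, p3} = {(ε,p1), (ε,p2), (ε,p3)}
  {ζ} × {p1, p2, p3} = {(ζ,p1), (ζ,p2), (ζ,p3)}
  {ε, ζ} × {p2, p3} = {(ε,p2), (ε,p3), (ζ,p2), (ζ,p3)}
  {ε, ζ} × {p1, p2, p3} = {(ε,p1), (ε,p2), (ε,p3), (ζ,p1), (ζ,p2), (ζ,p3)}
These 10 distinct sets form the basis B.
Close under arbitrary unions to get τ_{X×Y}; counting gives |τ_{X×Y}| = 16.


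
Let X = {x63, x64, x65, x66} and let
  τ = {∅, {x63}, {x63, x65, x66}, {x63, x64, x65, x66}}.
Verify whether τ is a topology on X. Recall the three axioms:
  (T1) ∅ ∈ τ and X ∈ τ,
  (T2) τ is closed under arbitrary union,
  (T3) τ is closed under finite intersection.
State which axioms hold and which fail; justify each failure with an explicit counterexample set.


τ IS a topology on X.

Axiom (T1): ∅ ∈ τ? Yes; X ∈ τ? Yes.
Axiom (T2/T3): check pairwise unions and intersections of members of τ.
All pairwise intersections and unions checked — each lies in τ. Therefore τ satisfies (T1), (T2), (T3): it IS a topology on X.


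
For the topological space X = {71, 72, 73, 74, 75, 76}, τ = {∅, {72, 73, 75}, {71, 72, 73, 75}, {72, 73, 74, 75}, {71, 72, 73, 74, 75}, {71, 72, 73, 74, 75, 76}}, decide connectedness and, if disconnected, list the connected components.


(X, τ) is connected.

Find clopen sets (U ∈ τ with X ∖ U ∈ τ):
  U = ∅, X ∖ U = {71, 72, 73, 74, 75, 76} — both open, so U is clopen.
  U = {71, 72, 73, 74, 75, 76}, X ∖ U = ∅ — both open, so U is clopen.
Only trivial clopens (∅ and X) exist, so (X, τ) is connected.
Compute connected components by grouping points that agree on all clopens:
  component: {71, 72, 73, 74, 75, 76}


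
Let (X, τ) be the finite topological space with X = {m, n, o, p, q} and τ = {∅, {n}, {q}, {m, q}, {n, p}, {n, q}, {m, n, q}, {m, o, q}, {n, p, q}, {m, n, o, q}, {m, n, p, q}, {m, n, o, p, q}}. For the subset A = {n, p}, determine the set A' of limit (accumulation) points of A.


A' = {p}

For each x ∈ X, list the open sets U ∈ τ with x ∈ U, then check whether U ∩ (A ∖ {x}) ≠ ∅ for every such U.
  x = m: open {m, q} ∋ x has {m, q} ∩ (A ∖ {m}) = ∅, so x is NOT a limit point.
  x = n: open {n} ∋ x has {n} ∩ (A ∖ {n}) = ∅, so x is NOT a limit point.
  x = o: open {m, o, q} ∋ x has {m, o, q} ∩ (A ∖ {o}) = ∅, so x is NOT a limit point.
  x = p: opens ∋ x are {n, p}, {n, p, q}, {m, n, p, q}, {m, n, o, p, q}; each meets A ∖ {p}, so x IS a limit point.
  x = q: open {q} ∋ x has {q} ∩ (A ∖ {q}) = ∅, so x is NOT a limit point.
Collecting: A' = {p}.


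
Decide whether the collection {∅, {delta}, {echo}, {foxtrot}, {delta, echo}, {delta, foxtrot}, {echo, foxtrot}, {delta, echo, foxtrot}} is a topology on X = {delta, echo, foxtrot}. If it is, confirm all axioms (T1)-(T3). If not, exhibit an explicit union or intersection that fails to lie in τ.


τ IS a topology on X.

Axiom (T1): ∅ ∈ τ? Yes; X ∈ τ? Yes.
Axiom (T2/T3): check pairwise unions and intersections of members of τ.
All pairwise intersections and unions checked — each lies in τ. Therefore τ satisfies (T1), (T2), (T3): it IS a topology on X.


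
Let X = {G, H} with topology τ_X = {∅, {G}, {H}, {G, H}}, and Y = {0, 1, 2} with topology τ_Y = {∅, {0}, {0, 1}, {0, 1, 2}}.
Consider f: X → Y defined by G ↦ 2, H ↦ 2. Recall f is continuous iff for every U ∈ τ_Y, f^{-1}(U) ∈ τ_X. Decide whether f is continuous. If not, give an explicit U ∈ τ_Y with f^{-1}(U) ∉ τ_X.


f IS continuous.

Compute f^{-1}(U) for each U ∈ τ_Y:
  U = ∅: f^{-1}(U) = ∅ ∈ τ_X ✓.
  U = {0}: f^{-1}(U) = ∅ ∈ τ_X ✓.
  U = {0, 1}: f^{-1}(U) = ∅ ∈ τ_X ✓.
  U = {0, 1, 2}: f^{-1}(U) = {G, H} ∈ τ_X ✓.
Every preimage lies in τ_X, so f IS continuous.


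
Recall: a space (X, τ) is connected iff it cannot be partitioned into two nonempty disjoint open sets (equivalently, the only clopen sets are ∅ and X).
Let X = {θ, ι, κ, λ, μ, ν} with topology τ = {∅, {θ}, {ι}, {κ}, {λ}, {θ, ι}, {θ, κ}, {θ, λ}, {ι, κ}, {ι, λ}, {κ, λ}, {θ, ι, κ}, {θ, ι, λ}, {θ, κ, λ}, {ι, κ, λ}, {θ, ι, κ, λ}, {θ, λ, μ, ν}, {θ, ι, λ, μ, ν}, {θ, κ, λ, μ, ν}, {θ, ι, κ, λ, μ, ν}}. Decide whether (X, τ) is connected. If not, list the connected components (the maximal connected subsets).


(X, τ) is disconnected; components = [{ι}, {κ}, {θ, λ, μ, ν}].

Find clopen sets (U ∈ τ with X ∖ U ∈ τ):
  U = ∅, X ∖ U = {θ, ι, κ, λ, μ, ν} — both open, so U is clopen.
  U = {ι}, X ∖ U = {θ, κ, λ, μ, ν} — both open, so U is clopen.
  U = {κ}, X ∖ U = {θ, ι, λ, μ, ν} — both open, so U is clopen.
  U = {ι, κ}, X ∖ U = {θ, λ, μ, ν} — both open, so U is clopen.
  U = {θ, λ, μ, ν}, X ∖ U = {ι, κ} — both open, so U is clopen.
  U = {θ, ι, λ, μ, ν}, X ∖ U = {κ} — both open, so U is clopen.
  U = {θ, κ, λ, μ, ν}, X ∖ U = {ι} — both open, so U is clopen.
  U = {θ, ι, κ, λ, μ, ν}, X ∖ U = ∅ — both open, so U is clopen.
Nontrivial clopen(s) exist: e.g. {θ, ι, λ, μ, ν}. So (X, τ) is disconnected.
Compute connected components by grouping points that agree on all clopens:
  component: {ι}
  component: {κ}
  component: {θ, λ, μ, ν}


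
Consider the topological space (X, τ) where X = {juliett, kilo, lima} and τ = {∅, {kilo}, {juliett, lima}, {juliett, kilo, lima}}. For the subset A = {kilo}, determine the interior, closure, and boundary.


int(A) = {kilo}, cl(A) = {kilo}, ∂A = ∅.

Closed sets in (X, τ) are complements of opens:
  closed(X, τ) = {∅, {kilo}, {juliett, lima}, {juliett, kilo, lima}}.
int(A) = ⋃ {U ∈ τ : U ⊆ A}. Opens contained in A: ∅, {kilo}.
Taking the union of these: int(A) = {kilo}.
cl(A) = ⋂ {C closed : A ⊆ C}. Closed sets containing A: {kilo}, {juliett, kilo, lima}.
Intersecting these: cl(A) = {kilo}.
∂A = cl(A) ∖ int(A) = {kilo} ∖ {kilo} = ∅.


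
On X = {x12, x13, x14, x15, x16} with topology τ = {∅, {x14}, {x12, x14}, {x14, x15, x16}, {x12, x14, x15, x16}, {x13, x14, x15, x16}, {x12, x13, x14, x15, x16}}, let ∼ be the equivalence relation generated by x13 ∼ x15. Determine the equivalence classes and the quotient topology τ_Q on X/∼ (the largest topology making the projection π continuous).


X/∼ = {[x12], [x13=x15], [x14], [x16]}; |τ_Q| = 5.

Equivalence classes: [x12], [x13=x15], [x14], [x16].
Quotient map π: X → X/∼ sends x12 ↦ [x12], x13 ↦ [x13=x15], x14 ↦ [x14], x15 ↦ [x13=x15], x16 ↦ [x16].
For each subset V ⊆ X/∼, compute π^{-1}(V) ⊆ X and check whether π^{-1}(V) ∈ τ. V is open in τ_Q iff π^{-1}(V) ∈ τ.
  V = {}: π^{-1}(V) = ∅ ∈ τ ✓.
  V = {[x12]}: π^{-1}(V) = {x12} ∉ τ ✗.
  V = {[x13=x15]}: π^{-1}(V) = {x13, x15} ∉ τ ✗.
  V = {[x12], [x13=x15]}: π^{-1}(V) = {x12, x13, x15} ∉ τ ✗.
  V = {[x14]}: π^{-1}(V) = {x14} ∈ τ ✓.
  V = {[x12], [x14]}: π^{-1}(V) = {x12, x14} ∈ τ ✓.
  V = {[x13=x15], [x14]}: π^{-1}(V) = {x13, x14, x15} ∉ τ ✗.
  V = {[x12], [x13=x15], [x14]}: π^{-1}(V) = {x12, x13, x14, x15} ∉ τ ✗.
  V = {[x16]}: π^{-1}(V) = {x16} ∉ τ ✗.
  V = {[x12], [x16]}: π^{-1}(V) = {x12, x16} ∉ τ ✗.
  V = {[x13=x15], [x16]}: π^{-1}(V) = {x13, x15, x16} ∉ τ ✗.
  V = {[x12], [x13=x15], [x16]}: π^{-1}(V) = {x12, x13, x15, x16} ∉ τ ✗.
  V = {[x14], [x16]}: π^{-1}(V) = {x14, x16} ∉ τ ✗.
  V = {[x12], [x14], [x16]}: π^{-1}(V) = {x12, x14, x16} ∉ τ ✗.
  V = {[x13=x15], [x14], [x16]}: π^{-1}(V) = {x13, x14, x15, x16} ∈ τ ✓.
  V = {[x12], [x13=x15], [x14], [x16]}: π^{-1}(V) = {x12, x13, x14, x15, x16} ∈ τ ✓.
Open sets in the quotient: τ_Q = {{}, {[x14]}, {[x12], [x14]}, {[x13=x15], [x14], [x16]}, {[x12], [x13=x15], [x14], [x16]}} (5 elements).


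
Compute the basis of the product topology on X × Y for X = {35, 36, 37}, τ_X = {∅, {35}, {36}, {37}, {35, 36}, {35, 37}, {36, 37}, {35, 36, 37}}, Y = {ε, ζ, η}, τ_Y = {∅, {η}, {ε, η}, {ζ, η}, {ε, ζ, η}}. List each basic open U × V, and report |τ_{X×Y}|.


Basis B = {∅ × ∅, {35} × {η}, {36} × {η}, {37} × {η}, {35} × {ε, η}, {35} × {ζ, η}, {35, 36} × {η}, {35, 37} × {η}, {36} × {ε, η}, {36} × {ζ, η}, {36, 37} × {η}, {37} × {ε, η}, {37} × {ζ, η}, {35} × {ε, ζ, η}, {35, 36, 37} × {η}, {36} × {ε, ζ, η}, {37} × {ε, ζ, η}, {35, 36} × {ε, η}, {35, 37} × {ε, η}, {35, 36} × {ζ, η}, {35, 37} × {ζ, η}, {36, 37} × {ε, η}, {36, 37} × {ζ, η}, {35, 36} × {ε, ζ, η}, {35, 37} × {ε, ζ, η}, {35, 36, 37} × {ε, η}, {35, 36, 37} × {ζ, η}, {36, 37} × {ε, ζ, η}, {35, 36, 37} × {ε, ζ, η}}; |τ_{X×Y}| = 125.

Enumerate products U × V with U ∈ τ_X, V ∈ τ_Y (deduplicated):
  ∅ × ∅ = {} (∅)
  {35} × {η} = {(35,η)}
  {36} × {η} = {(36,η)}
  {37} × {η} = {(37,η)}
  {35} × {ε, η} = {(35,ε), (35,η)}
  {35} × {ζ, η} = {(35,ζ), (35,η)}
  {35, 36} × {η} = {(35,η), (36,η)}
  {35, 37} × {η} = {(35,η), (37,η)}
  {36} × {ε, η} = {(36,ε), (36,η)}
  {36} × {ζ, η} = {(36,ζ), (36,η)}
  {36, 37} × {η} = {(36,η), (37,η)}
  {37} × {ε, η} = {(37,ε), (37,η)}
  {37} × {ζ, η} = {(37,ζ), (37,η)}
  {35} × {ε, ζ, η} = {(35,ε), (35,ζ), (35,η)}
  {35, 36, 37} × {η} = {(35,η), (36,η), (37,η)}
  {36} × {ε, ζ, η} = {(36,ε), (36,ζ), (36,η)}
  {37} × {ε, ζ, η} = {(37,ε), (37,ζ), (37,η)}
  {35, 36} × {ε, η} = {(35,ε), (35,η), (36,ε), (36,η)}
  {35, 37} × {ε, η} = {(35,ε), (35,η), (37,ε), (37,η)}
  {35, 36} × {ζ, η} = {(35,ζ), (35,η), (36,ζ), (36,η)}
  {35, 37} × {ζ, η} = {(35,ζ), (35,η), (37,ζ), (37,η)}
  {36, 37} × {ε, η} = {(36,ε), (36,η), (37,ε), (37,η)}
  {36, 37} × {ζ, η} = {(36,ζ), (36,η), (37,ζ), (37,η)}
  {35, 36} × {ε, ζ, η} = {(35,ε), (35,ζ), (35,η), (36,ε), (36,ζ), (36,η)}
  {35, 37} × {ε, ζ, η} = {(35,ε), (35,ζ), (35,η), (37,ε), (37,ζ), (37,η)}
  {35, 36, 37} × {ε, η} = {(35,ε), (35,η), (36,ε), (36,η), (37,ε), (37,η)}
  {35, 36, 37} × {ζ, η} = {(35,ζ), (35,η), (36,ζ), (36,η), (37,ζ), (37,η)}
  {36, 37} × {ε, ζ, η} = {(36,ε), (36,ζ), (36,η), (37,ε), (37,ζ), (37,η)}
  {35, 36, 37} × {ε, ζ, η} = {(35,ε), (35,ζ), (35,η), (36,ε), (36,ζ), (36,η), (37,ε), (37,ζ), (37,η)}
These 29 distinct sets form the basis B.
Close under arbitrary unions to get τ_{X×Y}; counting gives |τ_{X×Y}| = 125.


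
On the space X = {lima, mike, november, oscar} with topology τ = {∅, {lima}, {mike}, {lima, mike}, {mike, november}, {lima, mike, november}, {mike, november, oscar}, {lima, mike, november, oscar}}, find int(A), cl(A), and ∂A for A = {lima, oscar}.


int(A) = {lima}, cl(A) = {lima, oscar}, ∂A = {oscar}.

Closed sets in (X, τ) are complements of opens:
  closed(X, τ) = {∅, {lima}, {oscar}, {lima, oscar}, {november, oscar}, {lima, november, oscar}, {mike, november, oscar}, {lima, mike, november, oscar}}.
int(A) = ⋃ {U ∈ τ : U ⊆ A}. Opens contained in A: ∅, {lima}.
Taking the union of these: int(A) = {lima}.
cl(A) = ⋂ {C closed : A ⊆ C}. Closed sets containing A: {lima, oscar}, {lima, november, oscar}, {lima, mike, november, oscar}.
Intersecting these: cl(A) = {lima, oscar}.
∂A = cl(A) ∖ int(A) = {lima, oscar} ∖ {lima} = {oscar}.


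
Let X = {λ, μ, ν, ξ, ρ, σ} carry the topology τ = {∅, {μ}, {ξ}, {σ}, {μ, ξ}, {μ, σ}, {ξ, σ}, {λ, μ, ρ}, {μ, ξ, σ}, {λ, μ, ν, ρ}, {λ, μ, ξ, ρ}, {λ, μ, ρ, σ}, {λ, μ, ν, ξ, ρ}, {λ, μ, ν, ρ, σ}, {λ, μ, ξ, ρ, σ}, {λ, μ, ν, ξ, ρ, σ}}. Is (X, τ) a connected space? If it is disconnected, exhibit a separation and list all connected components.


(X, τ) is disconnected; components = [{ξ}, {σ}, {λ, μ, ν, ρ}].

Find clopen sets (U ∈ τ with X ∖ U ∈ τ):
  U = ∅, X ∖ U = {λ, μ, ν, ξ, ρ, σ} — both open, so U is clopen.
  U = {ξ}, X ∖ U = {λ, μ, ν, ρ, σ} — both open, so U is clopen.
  U = {σ}, X ∖ U = {λ, μ, ν, ξ, ρ} — both open, so U is clopen.
  U = {ξ, σ}, X ∖ U = {λ, μ, ν, ρ} — both open, so U is clopen.
  U = {λ, μ, ν, ρ}, X ∖ U = {ξ, σ} — both open, so U is clopen.
  U = {λ, μ, ν, ξ, ρ}, X ∖ U = {σ} — both open, so U is clopen.
  U = {λ, μ, ν, ρ, σ}, X ∖ U = {ξ} — both open, so U is clopen.
  U = {λ, μ, ν, ξ, ρ, σ}, X ∖ U = ∅ — both open, so U is clopen.
Nontrivial clopen(s) exist: e.g. {λ, μ, ν, ξ, ρ}. So (X, τ) is disconnected.
Compute connected components by grouping points that agree on all clopens:
  component: {ξ}
  component: {σ}
  component: {λ, μ, ν, ρ}


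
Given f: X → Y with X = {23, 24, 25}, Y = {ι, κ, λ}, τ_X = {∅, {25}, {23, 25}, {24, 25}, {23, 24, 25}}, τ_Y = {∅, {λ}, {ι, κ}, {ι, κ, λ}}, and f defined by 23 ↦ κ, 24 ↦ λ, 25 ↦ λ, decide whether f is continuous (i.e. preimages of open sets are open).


f is NOT continuous.

Compute f^{-1}(U) for each U ∈ τ_Y:
  U = ∅: f^{-1}(U) = ∅ ∈ τ_X ✓.
  U = {λ}: f^{-1}(U) = {24, 25} ∈ τ_X ✓.
  U = {ι, κ}: f^{-1}(U) = {23} ∉ τ_X ✗.
  U = {ι, κ, λ}: f^{-1}(U) = {23, 24, 25} ∈ τ_X ✓.
Found U = {ι, κ} with f^{-1}(U) = {23} not in τ_X. Therefore f is NOT continuous.


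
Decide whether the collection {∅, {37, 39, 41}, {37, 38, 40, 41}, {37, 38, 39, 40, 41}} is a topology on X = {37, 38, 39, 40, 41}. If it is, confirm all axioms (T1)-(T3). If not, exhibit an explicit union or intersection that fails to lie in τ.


τ is NOT a topology on X.

Axiom (T1): ∅ ∈ τ? Yes; X ∈ τ? Yes.
Axiom (T2/T3): check pairwise unions and intersections of members of τ.
Counterexample for (T3): {37, 39, 41} ∩ {37, 38, 40, 41} = {37, 41} ∉ τ. Therefore τ is NOT a topology.


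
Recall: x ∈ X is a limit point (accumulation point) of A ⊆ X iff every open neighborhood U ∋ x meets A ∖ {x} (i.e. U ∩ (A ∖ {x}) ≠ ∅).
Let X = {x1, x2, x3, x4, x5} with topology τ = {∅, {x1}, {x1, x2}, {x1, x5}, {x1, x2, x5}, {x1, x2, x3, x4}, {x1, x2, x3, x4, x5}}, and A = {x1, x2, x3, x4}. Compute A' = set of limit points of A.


A' = {x2, x3, x4, x5}

For each x ∈ X, list the open sets U ∈ τ with x ∈ U, then check whether U ∩ (A ∖ {x}) ≠ ∅ for every such U.
  x = x1: open {x1} ∋ x has {x1} ∩ (A ∖ {x1}) = ∅, so x is NOT a limit point.
  x = x2: opens ∋ x are {x1, x2}, {x1, x2, x5}, {x1, x2, x3, x4}, {x1, x2, x3, x4, x5}; each meets A ∖ {x2}, so x IS a limit point.
  x = x3: opens ∋ x are {x1, x2, x3, x4}, {x1, x2, x3, x4, x5}; each meets A ∖ {x3}, so x IS a limit point.
  x = x4: opens ∋ x are {x1, x2, x3, x4}, {x1, x2, x3, x4, x5}; each meets A ∖ {x4}, so x IS a limit point.
  x = x5: opens ∋ x are {x1, x5}, {x1, x2, x5}, {x1, x2, x3, x4, x5}; each meets A ∖ {x5}, so x IS a limit point.
Collecting: A' = {x2, x3, x4, x5}.


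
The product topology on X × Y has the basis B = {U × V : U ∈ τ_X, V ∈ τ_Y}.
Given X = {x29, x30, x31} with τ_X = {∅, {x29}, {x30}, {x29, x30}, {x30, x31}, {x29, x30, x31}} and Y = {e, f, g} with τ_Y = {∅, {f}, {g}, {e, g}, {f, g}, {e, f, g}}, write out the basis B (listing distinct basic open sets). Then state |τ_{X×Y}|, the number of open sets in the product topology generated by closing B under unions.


Basis B = {∅ × ∅, {x29} × {f}, {x29} × {g}, {x30} × {f}, {x30} × {g}, {x29} × {e, g}, {x29} × {f, g}, {x29, x30} × {f}, {x29, x30} × {g}, {x30} × {e, g}, {x30} × {f, g}, {x30, x31} × {f}, {x30, x31} × {g}, {x29} × {e, f, g}, {x29, x30, x31} × {f}, {x29, x30, x31} × {g}, {x30} × {e, f, g}, {x29, x30} × {e, g}, {x29, x30} × {f, g}, {x30, x31} × {e, g}, {x30, x31} × {f, g}, {x29, x30} × {e, f, g}, {x29, x30, x31} × {e, g}, {x29, x30, x31} × {f, g}, {x30, x31} × {e, f, g}, {x29, x30, x31} × {e, f, g}}; |τ_{X×Y}| = 108.

Enumerate products U × V with U ∈ τ_X, V ∈ τ_Y (deduplicated):
  ∅ × ∅ = {} (∅)
  {x29} × {f} = {(x29,f)}
  {x29} × {g} = {(x29,g)}
  {x30} × {f} = {(x30,f)}
  {x30} × {g} = {(x30,g)}
  {x29} × {e, g} = {(x29,e), (x29,g)}
  {x29} × {f, g} = {(x29,f), (x29,g)}
  {x29, x30} × {f} = {(x29,f), (x30,f)}
  {x29, x30} × {g} = {(x29,g), (x30,g)}
  {x30} × {e, g} = {(x30,e), (x30,g)}
  {x30} × {f, g} = {(x30,f), (x30,g)}
  {x30, x31} × {f} = {(x30,f), (x31,f)}
  {x30, x31} × {g} = {(x30,g), (x31,g)}
  {x29} × {e, f, g} = {(x29,e), (x29,f), (x29,g)}
  {x29, x30, x31} × {f} = {(x29,f), (x30,f), (x31,f)}
  {x29, x30, x31} × {g} = {(x29,g), (x30,g), (x31,g)}
  {x30} × {e, f, g} = {(x30,e), (x30,f), (x30,g)}
  {x29, x30} × {e, g} = {(x29,e), (x29,g), (x30,e), (x30,g)}
  {x29, x30} × {f, g} = {(x29,f), (x29,g), (x30,f), (x30,g)}
  {x30, x31} × {e, g} = {(x30,e), (x30,g), (x31,e), (x31,g)}
  {x30, x31} × {f, g} = {(x30,f), (x30,g), (x31,f), (x31,g)}
  {x29, x30} × {e, f, g} = {(x29,e), (x29,f), (x29,g), (x30,e), (x30,f), (x30,g)}
  {x29, x30, x31} × {e, g} = {(x29,e), (x29,g), (x30,e), (x30,g), (x31,e), (x31,g)}
  {x29, x30, x31} × {f, g} = {(x29,f), (x29,g), (x30,f), (x30,g), (x31,f), (x31,g)}
  {x30, x31} × {e, f, g} = {(x30,e), (x30,f), (x30,g), (x31,e), (x31,f), (x31,g)}
  {x29, x30, x31} × {e, f, g} = {(x29,e), (x29,f), (x29,g), (x30,e), (x30,f), (x30,g), (x31,e), (x31,f), (x31,g)}
These 26 distinct sets form the basis B.
Close under arbitrary unions to get τ_{X×Y}; counting gives |τ_{X×Y}| = 108.


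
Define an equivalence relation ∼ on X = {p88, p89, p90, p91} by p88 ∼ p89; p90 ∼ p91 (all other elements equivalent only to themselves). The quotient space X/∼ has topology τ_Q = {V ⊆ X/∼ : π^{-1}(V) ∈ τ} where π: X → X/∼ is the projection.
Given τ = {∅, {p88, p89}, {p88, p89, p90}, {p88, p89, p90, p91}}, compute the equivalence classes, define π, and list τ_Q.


X/∼ = {[p88=p89], [p90=p91]}; |τ_Q| = 3.

Equivalence classes: [p88=p89], [p90=p91].
Quotient map π: X → X/∼ sends p88 ↦ [p88=p89], p89 ↦ [p88=p89], p90 ↦ [p90=p91], p91 ↦ [p90=p91].
For each subset V ⊆ X/∼, compute π^{-1}(V) ⊆ X and check whether π^{-1}(V) ∈ τ. V is open in τ_Q iff π^{-1}(V) ∈ τ.
  V = {}: π^{-1}(V) = ∅ ∈ τ ✓.
  V = {[p88=p89]}: π^{-1}(V) = {p88, p89} ∈ τ ✓.
  V = {[p90=p91]}: π^{-1}(V) = {p90, p91} ∉ τ ✗.
  V = {[p88=p89], [p90=p91]}: π^{-1}(V) = {p88, p89, p90, p91} ∈ τ ✓.
Open sets in the quotient: τ_Q = {{}, {[p88=p89]}, {[p88=p89], [p90=p91]}} (3 elements).


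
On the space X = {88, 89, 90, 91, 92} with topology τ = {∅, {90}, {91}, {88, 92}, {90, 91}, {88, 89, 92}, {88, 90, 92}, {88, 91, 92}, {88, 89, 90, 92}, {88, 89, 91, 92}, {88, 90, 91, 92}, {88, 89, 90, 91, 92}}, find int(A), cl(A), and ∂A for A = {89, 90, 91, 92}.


int(A) = {90, 91}, cl(A) = {88, 89, 90, 91, 92}, ∂A = {88, 89, 92}.

Closed sets in (X, τ) are complements of opens:
  closed(X, τ) = {∅, {89}, {90}, {91}, {89, 90}, {89, 91}, {90, 91}, {88, 89, 92}, {89, 90, 91}, {88, 89, 90, 92}, {88, 89, 91, 92}, {88, 89, 90, 91, 92}}.
int(A) = ⋃ {U ∈ τ : U ⊆ A}. Opens contained in A: ∅, {90}, {91}, {90, 91}.
Taking the union of these: int(A) = {90, 91}.
cl(A) = ⋂ {C closed : A ⊆ C}. Closed sets containing A: {88, 89, 90, 91, 92}.
Intersecting these: cl(A) = {88, 89, 90, 91, 92}.
∂A = cl(A) ∖ int(A) = {88, 89, 90, 91, 92} ∖ {90, 91} = {88, 89, 92}.


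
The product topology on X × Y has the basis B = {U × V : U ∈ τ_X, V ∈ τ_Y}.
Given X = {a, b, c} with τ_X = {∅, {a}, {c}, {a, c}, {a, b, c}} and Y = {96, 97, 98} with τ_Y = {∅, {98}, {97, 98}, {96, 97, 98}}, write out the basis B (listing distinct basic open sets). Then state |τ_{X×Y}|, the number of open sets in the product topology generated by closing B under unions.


Basis B = {∅ × ∅, {a} × {98}, {c} × {98}, {a} × {97, 98}, {a, c} × {98}, {c} × {97, 98}, {a} × {96, 97, 98}, {a, b, c} × {98}, {c} × {96, 97, 98}, {a, c} × {97, 98}, {a, c} × {96, 97, 98}, {a, b, c} × {97, 98}, {a, b, c} × {96, 97, 98}}; |τ_{X×Y}| = 30.

Enumerate products U × V with U ∈ τ_X, V ∈ τ_Y (deduplicated):
  ∅ × ∅ = {} (∅)
  {a} × {98} = {(a,98)}
  {c} × {98} = {(c,98)}
  {a} × {97, 98} = {(a,97), (a,98)}
  {a, c} × {98} = {(a,98), (c,98)}
  {c} × {97, 98} = {(c,97), (c,98)}
  {a} × {96, 97, 98} = {(a,96), (a,97), (a,98)}
  {a, b, c} × {98} = {(a,98), (b,98), (c,98)}
  {c} × {96, 97, 98} = {(c,96), (c,97), (c,98)}
  {a, c} × {97, 98} = {(a,97), (a,98), (c,97), (c,98)}
  {a, c} × {96, 97, 98} = {(a,96), (a,97), (a,98), (c,96), (c,97), (c,98)}
  {a, b, c} × {97, 98} = {(a,97), (a,98), (b,97), (b,98), (c,97), (c,98)}
  {a, b, c} × {96, 97, 98} = {(a,96), (a,97), (a,98), (b,96), (b,97), (b,98), (c,96), (c,97), (c,98)}
These 13 distinct sets form the basis B.
Close under arbitrary unions to get τ_{X×Y}; counting gives |τ_{X×Y}| = 30.


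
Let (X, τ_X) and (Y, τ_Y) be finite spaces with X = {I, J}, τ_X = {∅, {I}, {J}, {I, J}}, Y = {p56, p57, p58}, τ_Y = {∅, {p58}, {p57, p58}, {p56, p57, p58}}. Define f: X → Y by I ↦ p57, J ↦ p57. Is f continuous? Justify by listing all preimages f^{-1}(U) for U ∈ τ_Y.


f IS continuous.

Compute f^{-1}(U) for each U ∈ τ_Y:
  U = ∅: f^{-1}(U) = ∅ ∈ τ_X ✓.
  U = {p58}: f^{-1}(U) = ∅ ∈ τ_X ✓.
  U = {p57, p58}: f^{-1}(U) = {I, J} ∈ τ_X ✓.
  U = {p56, p57, p58}: f^{-1}(U) = {I, J} ∈ τ_X ✓.
Every preimage lies in τ_X, so f IS continuous.


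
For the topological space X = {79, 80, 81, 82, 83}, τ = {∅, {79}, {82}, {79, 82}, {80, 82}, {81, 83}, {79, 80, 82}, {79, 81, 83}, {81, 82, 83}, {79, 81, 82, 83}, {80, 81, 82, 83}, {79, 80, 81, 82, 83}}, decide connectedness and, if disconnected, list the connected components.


(X, τ) is disconnected; components = [{79}, {80, 82}, {81, 83}].

Find clopen sets (U ∈ τ with X ∖ U ∈ τ):
  U = ∅, X ∖ U = {79, 80, 81, 82, 83} — both open, so U is clopen.
  U = {79}, X ∖ U = {80, 81, 82, 83} — both open, so U is clopen.
  U = {80, 82}, X ∖ U = {79, 81, 83} — both open, so U is clopen.
  U = {81, 83}, X ∖ U = {79, 80, 82} — both open, so U is clopen.
  U = {79, 80, 82}, X ∖ U = {81, 83} — both open, so U is clopen.
  U = {79, 81, 83}, X ∖ U = {80, 82} — both open, so U is clopen.
  U = {80, 81, 82, 83}, X ∖ U = {79} — both open, so U is clopen.
  U = {79, 80, 81, 82, 83}, X ∖ U = ∅ — both open, so U is clopen.
Nontrivial clopen(s) exist: e.g. {81, 83}. So (X, τ) is disconnected.
Compute connected components by grouping points that agree on all clopens:
  component: {79}
  component: {80, 82}
  component: {81, 83}


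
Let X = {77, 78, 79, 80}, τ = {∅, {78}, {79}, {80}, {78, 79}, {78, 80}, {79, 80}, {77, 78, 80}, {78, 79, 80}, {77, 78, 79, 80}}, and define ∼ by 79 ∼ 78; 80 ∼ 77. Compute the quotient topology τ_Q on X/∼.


X/∼ = {[77=80], [78=79]}; |τ_Q| = 3.

Equivalence classes: [77=80], [78=79].
Quotient map π: X → X/∼ sends 77 ↦ [77=80], 78 ↦ [78=79], 79 ↦ [78=79], 80 ↦ [77=80].
For each subset V ⊆ X/∼, compute π^{-1}(V) ⊆ X and check whether π^{-1}(V) ∈ τ. V is open in τ_Q iff π^{-1}(V) ∈ τ.
  V = {}: π^{-1}(V) = ∅ ∈ τ ✓.
  V = {[77=80]}: π^{-1}(V) = {77, 80} ∉ τ ✗.
  V = {[78=79]}: π^{-1}(V) = {78, 79} ∈ τ ✓.
  V = {[77=80], [78=79]}: π^{-1}(V) = {77, 78, 79, 80} ∈ τ ✓.
Open sets in the quotient: τ_Q = {{}, {[78=79]}, {[77=80], [78=79]}} (3 elements).


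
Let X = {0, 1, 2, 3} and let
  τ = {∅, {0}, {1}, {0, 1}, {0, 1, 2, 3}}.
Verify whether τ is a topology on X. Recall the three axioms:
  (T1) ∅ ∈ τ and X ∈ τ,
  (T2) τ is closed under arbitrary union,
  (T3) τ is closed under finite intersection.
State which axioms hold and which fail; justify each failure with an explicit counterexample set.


τ IS a topology on X.

Axiom (T1): ∅ ∈ τ? Yes; X ∈ τ? Yes.
Axiom (T2/T3): check pairwise unions and intersections of members of τ.
All pairwise intersections and unions checked — each lies in τ. Therefore τ satisfies (T1), (T2), (T3): it IS a topology on X.


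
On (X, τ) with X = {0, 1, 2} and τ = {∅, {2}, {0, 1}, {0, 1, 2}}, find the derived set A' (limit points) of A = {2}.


A' = ∅

For each x ∈ X, list the open sets U ∈ τ with x ∈ U, then check whether U ∩ (A ∖ {x}) ≠ ∅ for every such U.
  x = 0: open {0, 1} ∋ x has {0, 1} ∩ (A ∖ {0}) = ∅, so x is NOT a limit point.
  x = 1: open {0, 1} ∋ x has {0, 1} ∩ (A ∖ {1}) = ∅, so x is NOT a limit point.
  x = 2: open {2} ∋ x has {2} ∩ (A ∖ {2}) = ∅, so x is NOT a limit point.
Collecting: A' = ∅.


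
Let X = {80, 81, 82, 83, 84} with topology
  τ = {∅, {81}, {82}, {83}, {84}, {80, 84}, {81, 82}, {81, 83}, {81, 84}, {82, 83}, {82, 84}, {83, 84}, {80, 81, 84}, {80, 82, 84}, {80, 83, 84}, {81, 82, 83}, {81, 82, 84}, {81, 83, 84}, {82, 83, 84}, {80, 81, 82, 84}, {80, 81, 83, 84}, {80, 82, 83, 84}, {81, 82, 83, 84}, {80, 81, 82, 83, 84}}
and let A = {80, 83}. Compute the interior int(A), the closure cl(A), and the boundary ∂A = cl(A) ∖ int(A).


int(A) = {83}, cl(A) = {80, 83}, ∂A = {80}.

Closed sets in (X, τ) are complements of opens:
  closed(X, τ) = {∅, {80}, {81}, {82}, {83}, {80, 81}, {80, 82}, {80, 83}, {80, 84}, {81, 82}, {81, 83}, {82, 83}, {80, 81, 82}, {80, 81, 83}, {80, 81, 84}, {80, 82, 83}, {80, 82, 84}, {80, 83, 84}, {81, 82, 83}, {80, 81, 82, 83}, {80, 81, 82, 84}, {80, 81, 83, 84}, {80, 82, 83, 84}, {80, 81, 82, 83, 84}}.
int(A) = ⋃ {U ∈ τ : U ⊆ A}. Opens contained in A: ∅, {83}.
Taking the union of these: int(A) = {83}.
cl(A) = ⋂ {C closed : A ⊆ C}. Closed sets containing A: {80, 83}, {80, 81, 83}, {80, 82, 83}, {80, 83, 84}, {80, 81, 82, 83}, {80, 81, 83, 84}, {80, 82, 83, 84}, {80, 81, 82, 83, 84}.
Intersecting these: cl(A) = {80, 83}.
∂A = cl(A) ∖ int(A) = {80, 83} ∖ {83} = {80}.


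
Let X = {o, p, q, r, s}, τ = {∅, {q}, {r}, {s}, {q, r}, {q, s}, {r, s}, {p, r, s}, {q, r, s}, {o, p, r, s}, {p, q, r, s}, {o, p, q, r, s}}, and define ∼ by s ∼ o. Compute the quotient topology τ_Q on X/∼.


X/∼ = {[o=s], [p], [q], [r]}; |τ_Q| = 6.

Equivalence classes: [o=s], [p], [q], [r].
Quotient map π: X → X/∼ sends o ↦ [o=s], p ↦ [p], q ↦ [q], r ↦ [r], s ↦ [o=s].
For each subset V ⊆ X/∼, compute π^{-1}(V) ⊆ X and check whether π^{-1}(V) ∈ τ. V is open in τ_Q iff π^{-1}(V) ∈ τ.
  V = {}: π^{-1}(V) = ∅ ∈ τ ✓.
  V = {[o=s]}: π^{-1}(V) = {o, s} ∉ τ ✗.
  V = {[p]}: π^{-1}(V) = {p} ∉ τ ✗.
  V = {[o=s], [p]}: π^{-1}(V) = {o, p, s} ∉ τ ✗.
  V = {[q]}: π^{-1}(V) = {q} ∈ τ ✓.
  V = {[o=s], [q]}: π^{-1}(V) = {o, q, s} ∉ τ ✗.
  V = {[p], [q]}: π^{-1}(V) = {p, q} ∉ τ ✗.
  V = {[o=s], [p], [q]}: π^{-1}(V) = {o, p, q, s} ∉ τ ✗.
  V = {[r]}: π^{-1}(V) = {r} ∈ τ ✓.
  V = {[o=s], [r]}: π^{-1}(V) = {o, r, s} ∉ τ ✗.
  V = {[p], [r]}: π^{-1}(V) = {p, r} ∉ τ ✗.
  V = {[o=s], [p], [r]}: π^{-1}(V) = {o, p, r, s} ∈ τ ✓.
  V = {[q], [r]}: π^{-1}(V) = {q, r} ∈ τ ✓.
  V = {[o=s], [q], [r]}: π^{-1}(V) = {o, q, r, s} ∉ τ ✗.
  V = {[p], [q], [r]}: π^{-1}(V) = {p, q, r} ∉ τ ✗.
  V = {[o=s], [p], [q], [r]}: π^{-1}(V) = {o, p, q, r, s} ∈ τ ✓.
Open sets in the quotient: τ_Q = {{}, {[q]}, {[r]}, {[o=s], [p], [r]}, {[q], [r]}, {[o=s], [p], [q], [r]}} (6 elements).


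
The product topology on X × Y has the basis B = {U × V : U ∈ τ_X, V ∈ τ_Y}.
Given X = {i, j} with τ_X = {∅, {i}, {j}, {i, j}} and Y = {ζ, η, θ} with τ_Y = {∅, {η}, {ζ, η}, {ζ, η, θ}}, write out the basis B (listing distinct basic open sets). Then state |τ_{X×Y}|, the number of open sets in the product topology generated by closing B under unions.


Basis B = {∅ × ∅, {i} × {η}, {j} × {η}, {i} × {ζ, η}, {i, j} × {η}, {j} × {ζ, η}, {i} × {ζ, η, θ}, {j} × {ζ, η, θ}, {i, j} × {ζ, η}, {i, j} × {ζ, η, θ}}; |τ_{X×Y}| = 16.

Enumerate products U × V with U ∈ τ_X, V ∈ τ_Y (deduplicated):
  ∅ × ∅ = {} (∅)
  {i} × {η} = {(i,η)}
  {j} × {η} = {(j,η)}
  {i} × {ζ, η} = {(i,ζ), (i,η)}
  {i, j} × {η} = {(i,η), (j,η)}
  {j} × {ζ, η} = {(j,ζ), (j,η)}
  {i} × {ζ, η, θ} = {(i,ζ), (i,η), (i,θ)}
  {j} × {ζ, η, θ} = {(j,ζ), (j,η), (j,θ)}
  {i, j} × {ζ, η} = {(i,ζ), (i,η), (j,ζ), (j,η)}
  {i, j} × {ζ, η, θ} = {(i,ζ), (i,η), (i,θ), (j,ζ), (j,η), (j,θ)}
These 10 distinct sets form the basis B.
Close under arbitrary unions to get τ_{X×Y}; counting gives |τ_{X×Y}| = 16.


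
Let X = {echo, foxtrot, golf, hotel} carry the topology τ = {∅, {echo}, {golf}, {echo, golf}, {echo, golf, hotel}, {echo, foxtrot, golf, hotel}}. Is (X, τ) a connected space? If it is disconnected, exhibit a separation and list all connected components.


(X, τ) is connected.

Find clopen sets (U ∈ τ with X ∖ U ∈ τ):
  U = ∅, X ∖ U = {echo, foxtrot, golf, hotel} — both open, so U is clopen.
  U = {echo, foxtrot, golf, hotel}, X ∖ U = ∅ — both open, so U is clopen.
Only trivial clopens (∅ and X) exist, so (X, τ) is connected.
Compute connected components by grouping points that agree on all clopens:
  component: {echo, foxtrot, golf, hotel}


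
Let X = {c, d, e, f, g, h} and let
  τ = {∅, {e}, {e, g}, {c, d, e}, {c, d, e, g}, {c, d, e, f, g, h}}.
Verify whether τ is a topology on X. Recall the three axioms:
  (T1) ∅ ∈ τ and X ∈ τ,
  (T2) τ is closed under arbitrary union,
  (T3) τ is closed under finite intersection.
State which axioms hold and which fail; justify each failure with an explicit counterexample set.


τ IS a topology on X.

Axiom (T1): ∅ ∈ τ? Yes; X ∈ τ? Yes.
Axiom (T2/T3): check pairwise unions and intersections of members of τ.
All pairwise intersections and unions checked — each lies in τ. Therefore τ satisfies (T1), (T2), (T3): it IS a topology on X.


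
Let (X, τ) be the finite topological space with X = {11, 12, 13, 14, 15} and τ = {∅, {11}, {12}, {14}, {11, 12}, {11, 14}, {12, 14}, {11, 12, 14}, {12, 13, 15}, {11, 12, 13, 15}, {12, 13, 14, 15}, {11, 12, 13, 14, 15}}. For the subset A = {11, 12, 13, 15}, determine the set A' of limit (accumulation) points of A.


A' = {13, 15}

For each x ∈ X, list the open sets U ∈ τ with x ∈ U, then check whether U ∩ (A ∖ {x}) ≠ ∅ for every such U.
  x = 11: open {11} ∋ x has {11} ∩ (A ∖ {11}) = ∅, so x is NOT a limit point.
  x = 12: open {12} ∋ x has {12} ∩ (A ∖ {12}) = ∅, so x is NOT a limit point.
  x = 13: opens ∋ x are {12, 13, 15}, {11, 12, 13, 15}, {12, 13, 14, 15}, {11, 12, 13, 14, 15}; each meets A ∖ {13}, so x IS a limit point.
  x = 14: open {14} ∋ x has {14} ∩ (A ∖ {14}) = ∅, so x is NOT a limit point.
  x = 15: opens ∋ x are {12, 13, 15}, {11, 12, 13, 15}, {12, 13, 14, 15}, {11, 12, 13, 14, 15}; each meets A ∖ {15}, so x IS a limit point.
Collecting: A' = {13, 15}.


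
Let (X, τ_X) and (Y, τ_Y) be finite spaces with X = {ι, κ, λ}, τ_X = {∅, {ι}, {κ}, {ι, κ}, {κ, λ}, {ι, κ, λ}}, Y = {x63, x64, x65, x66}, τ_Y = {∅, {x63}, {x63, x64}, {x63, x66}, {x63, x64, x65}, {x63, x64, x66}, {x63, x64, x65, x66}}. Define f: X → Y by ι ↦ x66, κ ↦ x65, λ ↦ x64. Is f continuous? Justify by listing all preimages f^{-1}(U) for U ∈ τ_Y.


f is NOT continuous.

Compute f^{-1}(U) for each U ∈ τ_Y:
  U = ∅: f^{-1}(U) = ∅ ∈ τ_X ✓.
  U = {x63}: f^{-1}(U) = ∅ ∈ τ_X ✓.
  U = {x63, x64}: f^{-1}(U) = {λ} ∉ τ_X ✗.
  U = {x63, x66}: f^{-1}(U) = {ι} ∈ τ_X ✓.
  U = {x63, x64, x65}: f^{-1}(U) = {κ, λ} ∈ τ_X ✓.
  U = {x63, x64, x66}: f^{-1}(U) = {ι, λ} ∉ τ_X ✗.
  U = {x63, x64, x65, x66}: f^{-1}(U) = {ι, κ, λ} ∈ τ_X ✓.
Found U = {x63, x64} with f^{-1}(U) = {λ} not in τ_X. Therefore f is NOT continuous.


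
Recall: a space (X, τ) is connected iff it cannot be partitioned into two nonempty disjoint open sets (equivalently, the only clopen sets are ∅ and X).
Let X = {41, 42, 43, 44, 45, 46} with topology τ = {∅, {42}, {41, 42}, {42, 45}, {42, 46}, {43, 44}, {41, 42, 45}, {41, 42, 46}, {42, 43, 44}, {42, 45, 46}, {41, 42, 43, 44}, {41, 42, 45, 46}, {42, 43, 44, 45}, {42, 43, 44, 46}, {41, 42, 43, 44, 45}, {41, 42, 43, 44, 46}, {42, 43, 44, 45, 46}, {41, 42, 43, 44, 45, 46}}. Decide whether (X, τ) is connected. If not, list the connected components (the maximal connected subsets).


(X, τ) is disconnected; components = [{43, 44}, {41, 42, 45, 46}].

Find clopen sets (U ∈ τ with X ∖ U ∈ τ):
  U = ∅, X ∖ U = {41, 42, 43, 44, 45, 46} — both open, so U is clopen.
  U = {43, 44}, X ∖ U = {41, 42, 45, 46} — both open, so U is clopen.
  U = {41, 42, 45, 46}, X ∖ U = {43, 44} — both open, so U is clopen.
  U = {41, 42, 43, 44, 45, 46}, X ∖ U = ∅ — both open, so U is clopen.
Nontrivial clopen(s) exist: e.g. {43, 44}. So (X, τ) is disconnected.
Compute connected components by grouping points that agree on all clopens:
  component: {43, 44}
  component: {41, 42, 45, 46}
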